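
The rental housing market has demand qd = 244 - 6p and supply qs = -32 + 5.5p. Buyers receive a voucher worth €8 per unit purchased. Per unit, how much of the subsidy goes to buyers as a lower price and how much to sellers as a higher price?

Buyers gain 88/23 per unit; sellers gain 96/23 per unit

Pre-subsidy: 244 - 6p = -32 + 5.5p gives p* = 24, q* = 100.
With the rebate, buyers effectively pay pb = ps − 8, where ps is the price sellers receive.
Demand in terms of ps becomes qd = 244 − 6(ps − 8) = 292 - 6ps. Setting this equal to supply: 292 - 6ps = -32 + 5.5ps, so ps = 648/23.
Buyers pay pb = 648/23 − 8 = 464/23; q' = -32 + 5.5·(648/23) = 2828/23.
Buyers' price falls by p* − pb = 24 − 464/23 = 88/23; sellers' price rises by ps − p* = 648/23 − 24 = 96/23.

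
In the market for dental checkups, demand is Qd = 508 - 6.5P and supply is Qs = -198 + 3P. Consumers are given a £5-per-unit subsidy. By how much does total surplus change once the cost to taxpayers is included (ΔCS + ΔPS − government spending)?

Net change in total surplus = -975/38

Pre-subsidy: 508 - 6.5P = -198 + 3P gives P* = 1412/19, Q* = 474/19.
With the rebate, buyers effectively pay Pb = Ps − 5, where Ps is the price sellers receive.
Demand in terms of Ps becomes Qd = 508 − 6.5(Ps − 5) = 540.5 - 6.5Ps. Setting this equal to supply: 540.5 - 6.5Ps = -198 + 3Ps, so Ps = 1477/19.
Buyers pay Pb = 1477/19 − 5 = 1382/19; Q' = -198 + 3·(1477/19) = 669/19.
ΔCS = ½(474/19 + 669/19)(1412/19 − 1382/19) = 17145/361; ΔPS = ½(474/19 + 669/19)(1477/19 − 1412/19) = 74295/722.
Government spending = 5 × 669/19 = 3345/19.
Net change = 17145/361 + 74295/722 − 3345/19 = -975/38. The loss equals the DWL triangle ½·5·195/19.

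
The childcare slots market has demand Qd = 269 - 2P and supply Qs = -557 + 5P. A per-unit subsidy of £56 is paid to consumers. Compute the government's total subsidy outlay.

Government cost = £6328

Pre-subsidy: 269 - 2P = -557 + 5P gives P* = 118, Q* = 33.
With the rebate, buyers effectively pay Pb = Ps − 56, where Ps is the price sellers receive.
Demand in terms of Ps becomes Qd = 269 − 2(Ps − 56) = 381 - 2Ps. Setting this equal to supply: 381 - 2Ps = -557 + 5Ps, so Ps = 134.
Buyers pay Pb = 134 − 56 = 78; Q' = -557 + 5·134 = 113.
Government outlay = subsidy × quantity = 56 × 113 = 6328.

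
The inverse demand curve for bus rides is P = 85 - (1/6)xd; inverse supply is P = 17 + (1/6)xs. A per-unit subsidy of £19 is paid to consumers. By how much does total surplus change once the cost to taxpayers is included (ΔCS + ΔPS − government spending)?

Net change in total surplus = -£541.5

Pre-subsidy: 85 - (1/6)x = 17 + (1/6)x gives x* = 204 and P* = 51.
With the rebate, buyers effectively pay Pb = Ps − 19, where Ps is the price sellers receive.
On the curves, Pb = 85 - (1/6)x and Ps = 17 + (1/6)x; the wedge Ps − Pb = 19 gives 17 + (1/6)x − (85 - (1/6)x) = 19, so x' = 261.
Then Pb = 85 − (1/6)·261 = 41.5 and Ps = 17 + (1/6)·261 = 60.5.
ΔCS = ½(204 + 261)(51 − 41.5) = 2208.75; ΔPS = ½(204 + 261)(60.5 − 51) = 2208.75.
Government spending = 19 × 261 = 4959.
Net change = 2208.75 + 2208.75 − 4959 = -541.5. The loss equals the DWL triangle ½·19·57.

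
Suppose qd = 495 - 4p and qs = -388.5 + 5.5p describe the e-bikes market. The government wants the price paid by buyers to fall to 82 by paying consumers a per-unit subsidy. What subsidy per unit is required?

At a buyer price of 82, quantity demanded is 495 − 4·82 = 167.
Sellers supply 167 only when they receive ps with -388.5 + 5.5·ps = 167, i.e. ps = 101.
s = ps − pb = 101 − 82 = 19.

Required subsidy s = 19 per unit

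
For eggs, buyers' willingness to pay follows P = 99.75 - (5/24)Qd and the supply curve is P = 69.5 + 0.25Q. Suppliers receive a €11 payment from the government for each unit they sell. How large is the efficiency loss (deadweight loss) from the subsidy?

Deadweight loss = €132

Pre-subsidy: 99.75 - (5/24)Q = 69.5 + 0.25Q gives Q* = 66 and P* = 86.
With the subsidy, sellers receive Ps = Pb + 11 for each unit, where Pb is the price buyers pay.
On the curves, Pb = 99.75 - (5/24)Q and Ps = 69.5 + 0.25Q; the wedge Ps − Pb = 11 gives 69.5 + 0.25Q − (99.75 - (5/24)Q) = 11, so Q' = 90.
Then Pb = 99.75 − (5/24)·90 = 81 and Ps = 69.5 + 0.25·90 = 92.
The subsidy expands output by 90 − 66 = 24 past the efficient level; on those units the gap between marginal cost and willingness to pay runs from 0 up to 11.
DWL = ½ × 11 × 24 = 132.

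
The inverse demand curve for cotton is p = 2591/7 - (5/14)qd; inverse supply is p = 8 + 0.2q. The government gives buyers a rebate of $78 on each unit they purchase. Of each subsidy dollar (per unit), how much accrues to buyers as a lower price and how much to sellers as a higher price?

Buyers gain $50 per unit; sellers gain $28 per unit

Pre-subsidy: 2591/7 - (5/14)q = 8 + 0.2q gives q* = 650 and p* = 138.
With the rebate, buyers effectively pay pb = ps − 78, where ps is the price sellers receive.
On the curves, pb = 2591/7 - (5/14)q and ps = 8 + 0.2q; the wedge ps − pb = 78 gives 8 + 0.2q − (2591/7 - (5/14)q) = 78, so q' = 790.
Then pb = 2591/7 − (5/14)·790 = 88 and ps = 8 + 0.2·790 = 166.
Buyers' price falls by p* − pb = 138 − 88 = 50; sellers' price rises by ps − p* = 166 − 138 = 28.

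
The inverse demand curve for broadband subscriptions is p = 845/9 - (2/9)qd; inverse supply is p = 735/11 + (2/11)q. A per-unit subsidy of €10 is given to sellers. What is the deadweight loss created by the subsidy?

Pre-subsidy: 845/9 - (2/9)q = 735/11 + (2/11)q gives q* = 67 and p* = 79.
With the subsidy, sellers receive ps = pb + 10 for each unit, where pb is the price buyers pay.
On the curves, pb = 845/9 - (2/9)q and ps = 735/11 + (2/11)q; the wedge ps − pb = 10 gives 735/11 + (2/11)q − (845/9 - (2/9)q) = 10, so q' = 91.75.
Then pb = 845/9 − (2/9)·91.75 = 73.5 and ps = 735/11 + (2/11)·91.75 = 83.5.
The subsidy expands output by 91.75 − 67 = 24.75 past the efficient level; on those units the gap between marginal cost and willingness to pay runs from 0 up to 10.
DWL = ½ × 10 × 24.75 = 123.75.

Deadweight loss = €123.75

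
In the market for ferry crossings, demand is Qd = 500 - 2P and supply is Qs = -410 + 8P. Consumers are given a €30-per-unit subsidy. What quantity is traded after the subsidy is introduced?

Pre-subsidy: 500 - 2P = -410 + 8P gives P* = 91, Q* = 318.
With the rebate, buyers effectively pay Pb = Ps − 30, where Ps is the price sellers receive.
Demand in terms of Ps becomes Qd = 500 − 2(Ps − 30) = 560 - 2Ps. Setting this equal to supply: 560 - 2Ps = -410 + 8Ps, so Ps = 97.
Buyers pay Pb = 97 − 30 = 67; Q' = -410 + 8·97 = 366.

Q' = 366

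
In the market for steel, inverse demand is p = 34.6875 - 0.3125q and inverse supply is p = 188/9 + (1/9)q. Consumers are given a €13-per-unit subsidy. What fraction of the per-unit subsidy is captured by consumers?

Pre-subsidy: 34.6875 - 0.3125q = 188/9 + (1/9)q gives q* = 1987/61 and p* = 1495/61.
With the rebate, buyers effectively pay pb = ps − 13, where ps is the price sellers receive.
On the curves, pb = 34.6875 - 0.3125q and ps = 188/9 + (1/9)q; the wedge ps − pb = 13 gives 188/9 + (1/9)q − (34.6875 - 0.3125q) = 13, so q' = 3859/61.
Then pb = 34.6875 − 0.3125·(3859/61) = 910/61 and ps = 188/9 + (1/9)·(3859/61) = 1703/61.
Buyers' price falls by p* − pb = 1495/61 − 910/61 = 585/61; sellers' price rises by ps − p* = 1703/61 − 1495/61 = 208/61.
So consumers capture (585/61)/13 = 45/61 of each unit of subsidy.

Consumer share = 45/61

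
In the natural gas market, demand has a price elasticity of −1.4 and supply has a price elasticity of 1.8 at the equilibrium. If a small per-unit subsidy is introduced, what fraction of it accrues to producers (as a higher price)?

For a small subsidy around the equilibrium, the benefit split depends on the relative slopes, which at a point are proportional to the elasticities.
Buyer share = εs/(εs + |εd|) = 1.8/(1.8 + 1.4) = 0.5625; seller share = |εd|/(εs + |εd|) = 0.4375.
So producers capture 0.4375 of the subsidy.

Producer share = 0.4375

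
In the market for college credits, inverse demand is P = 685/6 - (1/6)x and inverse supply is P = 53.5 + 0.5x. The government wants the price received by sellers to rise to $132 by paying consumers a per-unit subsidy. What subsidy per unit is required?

Required subsidy s = $44 per unit

At a seller price of 132, quantity supplied is -107 + 2·132 = 157.
Buyers absorb 157 only when they pay Pb = 685/6 − (1/6)·157 = 88.
s = Ps − Pb = 132 − 88 = 44.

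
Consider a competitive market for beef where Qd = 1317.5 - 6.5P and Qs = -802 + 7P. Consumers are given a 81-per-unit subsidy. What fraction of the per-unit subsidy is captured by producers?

Pre-subsidy: 1317.5 - 6.5P = -802 + 7P gives P* = 157, Q* = 297.
With the rebate, buyers effectively pay Pb = Ps − 81, where Ps is the price sellers receive.
Demand in terms of Ps becomes Qd = 1317.5 − 6.5(Ps − 81) = 1844 - 6.5Ps. Setting this equal to supply: 1844 - 6.5Ps = -802 + 7Ps, so Ps = 196.
Buyers pay Pb = 196 − 81 = 115; Q' = -802 + 7·196 = 570.
Buyers' price falls by P* − Pb = 157 − 115 = 42; sellers' price rises by Ps − P* = 196 − 157 = 39.
So producers capture 39/81 = 13/27 of each unit of subsidy.

Producer share = 13/27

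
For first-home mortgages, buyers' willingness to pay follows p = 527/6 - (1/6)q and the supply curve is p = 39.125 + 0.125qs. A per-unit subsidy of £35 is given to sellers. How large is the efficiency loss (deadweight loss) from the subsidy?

Pre-subsidy: 527/6 - (1/6)q = 39.125 + 0.125q gives q* = 167 and p* = 60.
With the subsidy, sellers receive ps = pb + 35 for each unit, where pb is the price buyers pay.
On the curves, pb = 527/6 - (1/6)q and ps = 39.125 + 0.125q; the wedge ps − pb = 35 gives 39.125 + 0.125q − (527/6 - (1/6)q) = 35, so q' = 287.
Then pb = 527/6 − (1/6)·287 = 40 and ps = 39.125 + 0.125·287 = 75.
The subsidy expands output by 287 − 167 = 120 past the efficient level; on those units the gap between marginal cost and willingness to pay runs from 0 up to 35.
DWL = ½ × 35 × 120 = 2100.

Deadweight loss = £2100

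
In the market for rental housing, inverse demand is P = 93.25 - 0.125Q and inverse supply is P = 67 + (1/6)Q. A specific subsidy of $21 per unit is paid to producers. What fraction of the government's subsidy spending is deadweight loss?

DWL / government spending = 2/9

Pre-subsidy: 93.25 - 0.125Q = 67 + (1/6)Q gives Q* = 90 and P* = 82.
With the subsidy, sellers receive Ps = Pb + 21 for each unit, where Pb is the price buyers pay.
On the curves, Pb = 93.25 - 0.125Q and Ps = 67 + (1/6)Q; the wedge Ps − Pb = 21 gives 67 + (1/6)Q − (93.25 - 0.125Q) = 21, so Q' = 162.
Then Pb = 93.25 − 0.125·162 = 73 and Ps = 67 + (1/6)·162 = 94.
ΔCS = ½(90 + 162)(82 − 73) = 1134; ΔPS = ½(90 + 162)(94 − 82) = 1512.
Government spending = 21 × 162 = 3402.
DWL = ½ × 21 × (162 − 90) = 756; fraction = 756 / 3402 = 2/9.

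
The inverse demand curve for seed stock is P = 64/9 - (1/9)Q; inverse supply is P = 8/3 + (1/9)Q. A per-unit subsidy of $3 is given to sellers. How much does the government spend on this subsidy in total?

Government cost = $100.5

Pre-subsidy: 64/9 - (1/9)Q = 8/3 + (1/9)Q gives Q* = 20 and P* = 44/9.
With the subsidy, sellers receive Ps = Pb + 3 for each unit, where Pb is the price buyers pay.
On the curves, Pb = 64/9 - (1/9)Q and Ps = 8/3 + (1/9)Q; the wedge Ps − Pb = 3 gives 8/3 + (1/9)Q − (64/9 - (1/9)Q) = 3, so Q' = 33.5.
Then Pb = 64/9 − (1/9)·33.5 = 61/18 and Ps = 8/3 + (1/9)·33.5 = 115/18.
Government outlay = subsidy × quantity = 3 × 33.5 = 100.5.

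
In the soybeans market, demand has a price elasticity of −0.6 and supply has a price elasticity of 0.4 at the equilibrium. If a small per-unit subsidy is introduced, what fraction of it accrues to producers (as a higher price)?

For a small subsidy around the equilibrium, the benefit split depends on the relative slopes, which at a point are proportional to the elasticities.
Buyer share = εs/(εs + |εd|) = 0.4/(0.4 + 0.6) = 0.4; seller share = |εd|/(εs + |εd|) = 0.6.
So producers capture 0.6 of the subsidy.

Producer share = 0.6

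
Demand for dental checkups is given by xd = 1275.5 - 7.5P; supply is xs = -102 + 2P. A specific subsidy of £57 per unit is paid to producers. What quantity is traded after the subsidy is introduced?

Pre-subsidy: 1275.5 - 7.5P = -102 + 2P gives P* = 145, x* = 188.
With the subsidy, sellers receive Ps = Pb + 57 for each unit, where Pb is the price buyers pay.
Supply in terms of Pb becomes xs = -102 + 2(Pb + 57) = 12 + 2Pb. Setting this equal to demand: 1275.5 - 7.5Pb = 12 + 2Pb, so Pb = 133.
Sellers receive Ps = 133 + 57 = 190; x' = 1275.5 − 7.5·133 = 278.

x' = 278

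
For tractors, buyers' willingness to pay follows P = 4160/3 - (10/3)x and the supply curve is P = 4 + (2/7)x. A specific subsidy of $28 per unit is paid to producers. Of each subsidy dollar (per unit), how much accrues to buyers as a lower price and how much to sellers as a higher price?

Pre-subsidy: 4160/3 - (10/3)x = 4 + (2/7)x gives x* = 7259/19 and P* = 2150/19.
With the subsidy, sellers receive Ps = Pb + 28 for each unit, where Pb is the price buyers pay.
On the curves, Pb = 4160/3 - (10/3)x and Ps = 4 + (2/7)x; the wedge Ps − Pb = 28 gives 4 + (2/7)x − (4160/3 - (10/3)x) = 28, so x' = 7406/19.
Then Pb = 4160/3 − (10/3)·(7406/19) = 1660/19 and Ps = 4 + (2/7)·(7406/19) = 2192/19.
Buyers' price falls by P* − Pb = 2150/19 − 1660/19 = 490/19; sellers' price rises by Ps − P* = 2192/19 − 2150/19 = 42/19.

Buyers gain 490/19 per unit; sellers gain 42/19 per unit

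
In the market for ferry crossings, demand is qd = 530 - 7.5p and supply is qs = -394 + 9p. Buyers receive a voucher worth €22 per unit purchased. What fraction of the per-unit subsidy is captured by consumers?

Consumer share = 6/11

Pre-subsidy: 530 - 7.5p = -394 + 9p gives p* = 56, q* = 110.
With the rebate, buyers effectively pay pb = ps − 22, where ps is the price sellers receive.
Demand in terms of ps becomes qd = 530 − 7.5(ps − 22) = 695 - 7.5ps. Setting this equal to supply: 695 - 7.5ps = -394 + 9ps, so ps = 66.
Buyers pay pb = 66 − 22 = 44; q' = -394 + 9·66 = 200.
Buyers' price falls by p* − pb = 56 − 44 = 12; sellers' price rises by ps − p* = 66 − 56 = 10.
So consumers capture 12/22 = 6/11 of each unit of subsidy.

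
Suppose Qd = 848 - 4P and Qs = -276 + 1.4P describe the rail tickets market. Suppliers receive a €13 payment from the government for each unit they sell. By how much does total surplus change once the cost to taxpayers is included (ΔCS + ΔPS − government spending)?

Pre-subsidy: 848 - 4P = -276 + 1.4P gives P* = 5620/27, Q* = 416/27.
With the subsidy, sellers receive Ps = Pb + 13 for each unit, where Pb is the price buyers pay.
Supply in terms of Pb becomes Qs = -276 + 1.4(Pb + 13) = -257.8 + 1.4Pb. Setting this equal to demand: 848 - 4Pb = -257.8 + 1.4Pb, so Pb = 1843/9.
Sellers receive Ps = 1843/9 + 13 = 1960/9; Q' = 848 − 4·(1843/9) = 260/9.
ΔCS = ½(416/27 + 260/9)(5620/27 − 1843/9) = 54418/729; ΔPS = ½(416/27 + 260/9)(1960/9 − 5620/27) = 155480/729.
Government spending = 13 × 260/9 = 3380/9.
Net change = 54418/729 + 155480/729 − 3380/9 = -2366/27. The loss equals the DWL triangle ½·13·364/27.

Net change in total surplus = -2366/27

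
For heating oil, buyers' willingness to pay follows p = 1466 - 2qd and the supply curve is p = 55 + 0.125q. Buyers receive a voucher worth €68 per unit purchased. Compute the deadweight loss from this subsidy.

Deadweight loss = €1088

Pre-subsidy: 1466 - 2q = 55 + 0.125q gives q* = 664 and p* = 138.
With the rebate, buyers effectively pay pb = ps − 68, where ps is the price sellers receive.
On the curves, pb = 1466 - 2q and ps = 55 + 0.125q; the wedge ps − pb = 68 gives 55 + 0.125q − (1466 - 2q) = 68, so q' = 696.
Then pb = 1466 − 2·696 = 74 and ps = 55 + 0.125·696 = 142.
The subsidy expands output by 696 − 664 = 32 past the efficient level; on those units the gap between marginal cost and willingness to pay runs from 0 up to 68.
DWL = ½ × 68 × 32 = 1088.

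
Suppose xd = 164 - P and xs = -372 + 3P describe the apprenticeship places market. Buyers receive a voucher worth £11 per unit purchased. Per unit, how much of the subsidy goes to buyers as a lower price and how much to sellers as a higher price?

Pre-subsidy: 164 - P = -372 + 3P gives P* = 134, x* = 30.
With the rebate, buyers effectively pay Pb = Ps − 11, where Ps is the price sellers receive.
Demand in terms of Ps becomes xd = 164 − 1(Ps − 11) = 175 - Ps. Setting this equal to supply: 175 - Ps = -372 + 3Ps, so Ps = 136.75.
Buyers pay Pb = 136.75 − 11 = 125.75; x' = -372 + 3·136.75 = 38.25.
Buyers' price falls by P* − Pb = 134 − 125.75 = 8.25; sellers' price rises by Ps − P* = 136.75 − 134 = 2.75.

Buyers gain £8.25 per unit; sellers gain £2.75 per unit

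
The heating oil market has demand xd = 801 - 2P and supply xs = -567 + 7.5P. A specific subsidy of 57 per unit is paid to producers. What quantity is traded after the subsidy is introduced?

Pre-subsidy: 801 - 2P = -567 + 7.5P gives P* = 144, x* = 513.
With the subsidy, sellers receive Ps = Pb + 57 for each unit, where Pb is the price buyers pay.
Supply in terms of Pb becomes xs = -567 + 7.5(Pb + 57) = -139.5 + 7.5Pb. Setting this equal to demand: 801 - 2Pb = -139.5 + 7.5Pb, so Pb = 99.
Sellers receive Ps = 99 + 57 = 156; x' = 801 − 2·99 = 603.

x' = 603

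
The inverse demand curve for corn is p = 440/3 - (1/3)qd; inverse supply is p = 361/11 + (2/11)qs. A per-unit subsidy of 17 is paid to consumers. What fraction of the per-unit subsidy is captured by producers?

Pre-subsidy: 440/3 - (1/3)q = 361/11 + (2/11)q gives q* = 221 and p* = 73.
With the rebate, buyers effectively pay pb = ps − 17, where ps is the price sellers receive.
On the curves, pb = 440/3 - (1/3)q and ps = 361/11 + (2/11)q; the wedge ps − pb = 17 gives 361/11 + (2/11)q − (440/3 - (1/3)q) = 17, so q' = 254.
Then pb = 440/3 − (1/3)·254 = 62 and ps = 361/11 + (2/11)·254 = 79.
Buyers' price falls by p* − pb = 73 − 62 = 11; sellers' price rises by ps − p* = 79 − 73 = 6.
So producers capture 6/17 = 6/17 of each unit of subsidy.

Producer share = 6/17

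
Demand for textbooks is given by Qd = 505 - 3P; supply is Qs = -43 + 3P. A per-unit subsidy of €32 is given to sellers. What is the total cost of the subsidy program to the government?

Pre-subsidy: 505 - 3P = -43 + 3P gives P* = 274/3, Q* = 231.
With the subsidy, sellers receive Ps = Pb + 32 for each unit, where Pb is the price buyers pay.
Supply in terms of Pb becomes Qs = -43 + 3(Pb + 32) = 53 + 3Pb. Setting this equal to demand: 505 - 3Pb = 53 + 3Pb, so Pb = 226/3.
Sellers receive Ps = 226/3 + 32 = 322/3; Q' = 505 − 3·(226/3) = 279.
Government outlay = subsidy × quantity = 32 × 279 = 8928.

Government cost = €8928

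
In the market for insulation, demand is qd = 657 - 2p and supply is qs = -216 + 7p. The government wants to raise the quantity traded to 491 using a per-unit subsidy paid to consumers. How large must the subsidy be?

At q = 491, invert demand for the buyer price: pb = (657 − 491)/2 = 83; invert supply for the seller price: ps = (491 − (-216))/7 = 101.
The subsidy must fill the gap: s = ps − pb = 101 − 83 = 18.

Required subsidy s = 18 per unit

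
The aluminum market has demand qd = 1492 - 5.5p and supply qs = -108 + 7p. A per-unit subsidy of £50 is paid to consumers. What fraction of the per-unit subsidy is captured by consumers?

Pre-subsidy: 1492 - 5.5p = -108 + 7p gives p* = 128, q* = 788.
With the rebate, buyers effectively pay pb = ps − 50, where ps is the price sellers receive.
Demand in terms of ps becomes qd = 1492 − 5.5(ps − 50) = 1767 - 5.5ps. Setting this equal to supply: 1767 - 5.5ps = -108 + 7ps, so ps = 150.
Buyers pay pb = 150 − 50 = 100; q' = -108 + 7·150 = 942.
Buyers' price falls by p* − pb = 128 − 100 = 28; sellers' price rises by ps − p* = 150 − 128 = 22.
So consumers capture 28/50 = 0.56 of each unit of subsidy.

Consumer share = 0.56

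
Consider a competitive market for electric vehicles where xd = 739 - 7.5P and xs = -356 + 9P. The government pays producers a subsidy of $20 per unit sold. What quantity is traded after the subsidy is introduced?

Pre-subsidy: 739 - 7.5P = -356 + 9P gives P* = 730/11, x* = 2654/11.
With the subsidy, sellers receive Ps = Pb + 20 for each unit, where Pb is the price buyers pay.
Supply in terms of Pb becomes xs = -356 + 9(Pb + 20) = -176 + 9Pb. Setting this equal to demand: 739 - 7.5Pb = -176 + 9Pb, so Pb = 610/11.
Sellers receive Ps = 610/11 + 20 = 830/11; x' = 739 − 7.5·(610/11) = 3554/11.

x' = 3554/11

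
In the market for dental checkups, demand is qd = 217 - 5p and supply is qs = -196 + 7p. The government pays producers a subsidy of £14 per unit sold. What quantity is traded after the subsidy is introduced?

Pre-subsidy: 217 - 5p = -196 + 7p gives p* = 413/12, q* = 539/12.
With the subsidy, sellers receive ps = pb + 14 for each unit, where pb is the price buyers pay.
Supply in terms of pb becomes qs = -196 + 7(pb + 14) = -98 + 7pb. Setting this equal to demand: 217 - 5pb = -98 + 7pb, so pb = 26.25.
Sellers receive ps = 26.25 + 14 = 40.25; q' = 217 − 5·26.25 = 85.75.

q' = 85.75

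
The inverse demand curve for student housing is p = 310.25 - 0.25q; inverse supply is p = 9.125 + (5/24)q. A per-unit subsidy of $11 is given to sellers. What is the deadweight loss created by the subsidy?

Deadweight loss = $132

Pre-subsidy: 310.25 - 0.25q = 9.125 + (5/24)q gives q* = 657 and p* = 146.
With the subsidy, sellers receive ps = pb + 11 for each unit, where pb is the price buyers pay.
On the curves, pb = 310.25 - 0.25q and ps = 9.125 + (5/24)q; the wedge ps − pb = 11 gives 9.125 + (5/24)q − (310.25 - 0.25q) = 11, so q' = 681.
Then pb = 310.25 − 0.25·681 = 140 and ps = 9.125 + (5/24)·681 = 151.
The subsidy expands output by 681 − 657 = 24 past the efficient level; on those units the gap between marginal cost and willingness to pay runs from 0 up to 11.
DWL = ½ × 11 × 24 = 132.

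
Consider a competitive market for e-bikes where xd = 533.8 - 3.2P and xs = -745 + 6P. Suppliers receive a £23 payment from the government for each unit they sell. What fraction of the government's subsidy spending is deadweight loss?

DWL / government spending = 24/137

Pre-subsidy: 533.8 - 3.2P = -745 + 6P gives P* = 139, x* = 89.
With the subsidy, sellers receive Ps = Pb + 23 for each unit, where Pb is the price buyers pay.
Supply in terms of Pb becomes xs = -745 + 6(Pb + 23) = -607 + 6Pb. Setting this equal to demand: 533.8 - 3.2Pb = -607 + 6Pb, so Pb = 124.
Sellers receive Ps = 124 + 23 = 147; x' = 533.8 − 3.2·124 = 137.
ΔCS = ½(89 + 137)(139 − 124) = 1695; ΔPS = ½(89 + 137)(147 − 139) = 904.
Government spending = 23 × 137 = 3151.
DWL = ½ × 23 × (137 − 89) = 552; fraction = 552 / 3151 = 24/137.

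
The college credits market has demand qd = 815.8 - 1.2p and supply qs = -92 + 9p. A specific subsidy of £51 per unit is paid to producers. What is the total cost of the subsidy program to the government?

Government cost = £38913

Pre-subsidy: 815.8 - 1.2p = -92 + 9p gives p* = 89, q* = 709.
With the subsidy, sellers receive ps = pb + 51 for each unit, where pb is the price buyers pay.
Supply in terms of pb becomes qs = -92 + 9(pb + 51) = 367 + 9pb. Setting this equal to demand: 815.8 - 1.2pb = 367 + 9pb, so pb = 44.
Sellers receive ps = 44 + 51 = 95; q' = 815.8 − 1.2·44 = 763.
Government outlay = subsidy × quantity = 51 × 763 = 38913.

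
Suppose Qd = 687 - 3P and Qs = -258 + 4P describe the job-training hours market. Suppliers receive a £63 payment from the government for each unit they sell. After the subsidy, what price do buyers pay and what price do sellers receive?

Pre-subsidy: 687 - 3P = -258 + 4P gives P* = 135, Q* = 282.
With the subsidy, sellers receive Ps = Pb + 63 for each unit, where Pb is the price buyers pay.
Supply in terms of Pb becomes Qs = -258 + 4(Pb + 63) = -6 + 4Pb. Setting this equal to demand: 687 - 3Pb = -6 + 4Pb, so Pb = 99.
Sellers receive Ps = 99 + 63 = 162; Q' = 687 − 3·99 = 390.

Buyers pay £99; sellers receive £162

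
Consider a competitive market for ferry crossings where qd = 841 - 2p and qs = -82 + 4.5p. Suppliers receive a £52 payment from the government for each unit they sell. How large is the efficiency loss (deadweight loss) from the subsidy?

Pre-subsidy: 841 - 2p = -82 + 4.5p gives p* = 142, q* = 557.
With the subsidy, sellers receive ps = pb + 52 for each unit, where pb is the price buyers pay.
Supply in terms of pb becomes qs = -82 + 4.5(pb + 52) = 152 + 4.5pb. Setting this equal to demand: 841 - 2pb = 152 + 4.5pb, so pb = 106.
Sellers receive ps = 106 + 52 = 158; q' = 841 − 2·106 = 629.
The subsidy expands output by 629 − 557 = 72 past the efficient level; on those units the gap between marginal cost and willingness to pay runs from 0 up to 52.
DWL = ½ × 52 × 72 = 1872.

Deadweight loss = £1872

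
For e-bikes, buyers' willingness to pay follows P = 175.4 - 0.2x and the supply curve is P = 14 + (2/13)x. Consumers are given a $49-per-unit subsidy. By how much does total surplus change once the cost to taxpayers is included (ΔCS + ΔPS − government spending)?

Net change in total surplus = -156065/46

Pre-subsidy: 175.4 - 0.2x = 14 + (2/13)x gives x* = 10491/23 and P* = 1936/23.
With the rebate, buyers effectively pay Pb = Ps − 49, where Ps is the price sellers receive.
On the curves, Pb = 175.4 - 0.2x and Ps = 14 + (2/13)x; the wedge Ps − Pb = 49 gives 14 + (2/13)x − (175.4 - 0.2x) = 49, so x' = 13676/23.
Then Pb = 175.4 − 0.2·(13676/23) = 1299/23 and Ps = 14 + (2/13)·(13676/23) = 2426/23.
ΔCS = ½(10491/23 + 13676/23)(1936/23 − 1299/23) = 15394379/1058; ΔPS = ½(10491/23 + 13676/23)(2426/23 − 1936/23) = 5920915/529.
Government spending = 49 × 13676/23 = 670124/23.
Net change = 15394379/1058 + 5920915/529 − 670124/23 = -156065/46. The loss equals the DWL triangle ½·49·3185/23.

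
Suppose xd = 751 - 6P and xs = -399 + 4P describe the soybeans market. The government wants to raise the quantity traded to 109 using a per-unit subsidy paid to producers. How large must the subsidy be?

At x = 109, invert demand for the buyer price: Pb = (751 − 109)/6 = 107; invert supply for the seller price: Ps = (109 − (-399))/4 = 127.
The subsidy must fill the gap: s = Ps − Pb = 127 − 107 = 20.

Required subsidy s = 20 per unit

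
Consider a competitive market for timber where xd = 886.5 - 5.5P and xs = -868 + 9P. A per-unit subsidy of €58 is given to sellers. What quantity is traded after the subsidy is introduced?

x' = 419

Pre-subsidy: 886.5 - 5.5P = -868 + 9P gives P* = 121, x* = 221.
With the subsidy, sellers receive Ps = Pb + 58 for each unit, where Pb is the price buyers pay.
Supply in terms of Pb becomes xs = -868 + 9(Pb + 58) = -346 + 9Pb. Setting this equal to demand: 886.5 - 5.5Pb = -346 + 9Pb, so Pb = 85.
Sellers receive Ps = 85 + 58 = 143; x' = 886.5 − 5.5·85 = 419.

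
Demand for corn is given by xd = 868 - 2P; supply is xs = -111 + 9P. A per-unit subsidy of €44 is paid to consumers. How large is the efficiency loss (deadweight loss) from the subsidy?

Deadweight loss = €1584

Pre-subsidy: 868 - 2P = -111 + 9P gives P* = 89, x* = 690.
With the rebate, buyers effectively pay Pb = Ps − 44, where Ps is the price sellers receive.
Demand in terms of Ps becomes xd = 868 − 2(Ps − 44) = 956 - 2Ps. Setting this equal to supply: 956 - 2Ps = -111 + 9Ps, so Ps = 97.
Buyers pay Pb = 97 − 44 = 53; x' = -111 + 9·97 = 762.
The subsidy expands output by 762 − 690 = 72 past the efficient level; on those units the gap between marginal cost and willingness to pay runs from 0 up to 44.
DWL = ½ × 44 × 72 = 1584.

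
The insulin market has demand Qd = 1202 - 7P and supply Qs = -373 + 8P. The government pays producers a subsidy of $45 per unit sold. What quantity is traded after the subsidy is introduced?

Q' = 635

Pre-subsidy: 1202 - 7P = -373 + 8P gives P* = 105, Q* = 467.
With the subsidy, sellers receive Ps = Pb + 45 for each unit, where Pb is the price buyers pay.
Supply in terms of Pb becomes Qs = -373 + 8(Pb + 45) = -13 + 8Pb. Setting this equal to demand: 1202 - 7Pb = -13 + 8Pb, so Pb = 81.
Sellers receive Ps = 81 + 45 = 126; Q' = 1202 − 7·81 = 635.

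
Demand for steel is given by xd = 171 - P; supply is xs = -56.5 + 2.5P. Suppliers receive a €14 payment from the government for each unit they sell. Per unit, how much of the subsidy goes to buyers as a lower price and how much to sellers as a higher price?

Pre-subsidy: 171 - P = -56.5 + 2.5P gives P* = 65, x* = 106.
With the subsidy, sellers receive Ps = Pb + 14 for each unit, where Pb is the price buyers pay.
Supply in terms of Pb becomes xs = -56.5 + 2.5(Pb + 14) = -21.5 + 2.5Pb. Setting this equal to demand: 171 - Pb = -21.5 + 2.5Pb, so Pb = 55.
Sellers receive Ps = 55 + 14 = 69; x' = 171 − 1·55 = 116.
Buyers' price falls by P* − Pb = 65 − 55 = 10; sellers' price rises by Ps − P* = 69 − 65 = 4.

Buyers gain €10 per unit; sellers gain €4 per unit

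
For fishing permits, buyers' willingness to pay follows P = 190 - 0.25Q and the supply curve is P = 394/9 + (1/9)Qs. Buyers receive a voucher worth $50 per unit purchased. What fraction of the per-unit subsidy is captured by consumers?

Pre-subsidy: 190 - 0.25Q = 394/9 + (1/9)Q gives Q* = 5264/13 and P* = 1154/13.
With the rebate, buyers effectively pay Pb = Ps − 50, where Ps is the price sellers receive.
On the curves, Pb = 190 - 0.25Q and Ps = 394/9 + (1/9)Q; the wedge Ps − Pb = 50 gives 394/9 + (1/9)Q − (190 - 0.25Q) = 50, so Q' = 7064/13.
Then Pb = 190 − 0.25·(7064/13) = 704/13 and Ps = 394/9 + (1/9)·(7064/13) = 1354/13.
Buyers' price falls by P* − Pb = 1154/13 − 704/13 = 450/13; sellers' price rises by Ps − P* = 1354/13 − 1154/13 = 200/13.
So consumers capture (450/13)/50 = 9/13 of each unit of subsidy.

Consumer share = 9/13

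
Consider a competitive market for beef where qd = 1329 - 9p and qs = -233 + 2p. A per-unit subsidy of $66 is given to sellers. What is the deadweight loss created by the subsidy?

Pre-subsidy: 1329 - 9p = -233 + 2p gives p* = 142, q* = 51.
With the subsidy, sellers receive ps = pb + 66 for each unit, where pb is the price buyers pay.
Supply in terms of pb becomes qs = -233 + 2(pb + 66) = -101 + 2pb. Setting this equal to demand: 1329 - 9pb = -101 + 2pb, so pb = 130.
Sellers receive ps = 130 + 66 = 196; q' = 1329 − 9·130 = 159.
The subsidy expands output by 159 − 51 = 108 past the efficient level; on those units the gap between marginal cost and willingness to pay runs from 0 up to 66.
DWL = ½ × 66 × 108 = 3564.

Deadweight loss = $3564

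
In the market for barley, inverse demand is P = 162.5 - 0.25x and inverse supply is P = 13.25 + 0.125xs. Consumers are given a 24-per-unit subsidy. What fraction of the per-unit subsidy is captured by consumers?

Pre-subsidy: 162.5 - 0.25x = 13.25 + 0.125x gives x* = 398 and P* = 63.
With the rebate, buyers effectively pay Pb = Ps − 24, where Ps is the price sellers receive.
On the curves, Pb = 162.5 - 0.25x and Ps = 13.25 + 0.125x; the wedge Ps − Pb = 24 gives 13.25 + 0.125x − (162.5 - 0.25x) = 24, so x' = 462.
Then Pb = 162.5 − 0.25·462 = 47 and Ps = 13.25 + 0.125·462 = 71.
Buyers' price falls by P* − Pb = 63 − 47 = 16; sellers' price rises by Ps − P* = 71 − 63 = 8.
So consumers capture 16/24 = 2/3 of each unit of subsidy.

Consumer share = 2/3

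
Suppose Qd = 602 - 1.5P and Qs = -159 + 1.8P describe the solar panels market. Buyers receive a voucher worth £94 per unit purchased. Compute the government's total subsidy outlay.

Pre-subsidy: 602 - 1.5P = -159 + 1.8P gives P* = 7610/33, Q* = 2817/11.
With the rebate, buyers effectively pay Pb = Ps − 94, where Ps is the price sellers receive.
Demand in terms of Ps becomes Qd = 602 − 1.5(Ps − 94) = 743 - 1.5Ps. Setting this equal to supply: 743 - 1.5Ps = -159 + 1.8Ps, so Ps = 820/3.
Buyers pay Pb = 820/3 − 94 = 538/3; Q' = -159 + 1.8·(820/3) = 333.
Government outlay = subsidy × quantity = 94 × 333 = 31302.

Government cost = £31302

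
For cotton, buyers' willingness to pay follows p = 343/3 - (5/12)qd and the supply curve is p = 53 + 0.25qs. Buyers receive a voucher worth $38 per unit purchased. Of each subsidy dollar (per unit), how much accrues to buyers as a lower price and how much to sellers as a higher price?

Pre-subsidy: 343/3 - (5/12)q = 53 + 0.25q gives q* = 92 and p* = 76.
With the rebate, buyers effectively pay pb = ps − 38, where ps is the price sellers receive.
On the curves, pb = 343/3 - (5/12)q and ps = 53 + 0.25q; the wedge ps − pb = 38 gives 53 + 0.25q − (343/3 - (5/12)q) = 38, so q' = 149.
Then pb = 343/3 − (5/12)·149 = 52.25 and ps = 53 + 0.25·149 = 90.25.
Buyers' price falls by p* − pb = 76 − 52.25 = 23.75; sellers' price rises by ps − p* = 90.25 − 76 = 14.25.

Buyers gain $23.75 per unit; sellers gain $14.25 per unit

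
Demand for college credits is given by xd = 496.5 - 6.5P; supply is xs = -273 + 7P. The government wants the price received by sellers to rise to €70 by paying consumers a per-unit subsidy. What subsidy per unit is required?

At a seller price of 70, quantity supplied is -273 + 7·70 = 217.
Buyers absorb 217 only when they pay Pb with 496.5 − 6.5·Pb = 217, i.e. Pb = 43.
s = Ps − Pb = 70 − 43 = 27.

Required subsidy s = €27 per unit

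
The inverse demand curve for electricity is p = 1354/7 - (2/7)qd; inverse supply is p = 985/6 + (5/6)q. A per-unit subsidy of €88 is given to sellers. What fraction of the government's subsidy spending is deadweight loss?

Pre-subsidy: 1354/7 - (2/7)q = 985/6 + (5/6)q gives q* = 1229/47 and p* = 8740/47.
With the subsidy, sellers receive ps = pb + 88 for each unit, where pb is the price buyers pay.
On the curves, pb = 1354/7 - (2/7)q and ps = 985/6 + (5/6)q; the wedge ps − pb = 88 gives 985/6 + (5/6)q − (1354/7 - (2/7)q) = 88, so q' = 4925/47.
Then pb = 1354/7 − (2/7)·(4925/47) = 7684/47 and ps = 985/6 + (5/6)·(4925/47) = 11820/47.
ΔCS = ½(1229/47 + 4925/47)(8740/47 − 7684/47) = 3249312/2209; ΔPS = ½(1229/47 + 4925/47)(11820/47 − 8740/47) = 9477160/2209.
Government spending = 88 × 4925/47 = 433400/47.
DWL = ½ × 88 × (4925/47 − 1229/47) = 162624/47; fraction = (162624/47) / (433400/47) = 1848/4925.

DWL / government spending = 1848/4925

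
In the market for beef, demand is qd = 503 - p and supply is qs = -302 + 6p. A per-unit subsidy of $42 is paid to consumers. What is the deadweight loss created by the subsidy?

Deadweight loss = $756

Pre-subsidy: 503 - p = -302 + 6p gives p* = 115, q* = 388.
With the rebate, buyers effectively pay pb = ps − 42, where ps is the price sellers receive.
Demand in terms of ps becomes qd = 503 − 1(ps − 42) = 545 - ps. Setting this equal to supply: 545 - ps = -302 + 6ps, so ps = 121.
Buyers pay pb = 121 − 42 = 79; q' = -302 + 6·121 = 424.
The subsidy expands output by 424 − 388 = 36 past the efficient level; on those units the gap between marginal cost and willingness to pay runs from 0 up to 42.
DWL = ½ × 42 × 36 = 756.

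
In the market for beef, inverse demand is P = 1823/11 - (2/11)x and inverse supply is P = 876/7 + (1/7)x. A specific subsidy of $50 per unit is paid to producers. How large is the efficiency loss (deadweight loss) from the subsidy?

Pre-subsidy: 1823/11 - (2/11)x = 876/7 + (1/7)x gives x* = 125 and P* = 143.
With the subsidy, sellers receive Ps = Pb + 50 for each unit, where Pb is the price buyers pay.
On the curves, Pb = 1823/11 - (2/11)x and Ps = 876/7 + (1/7)x; the wedge Ps − Pb = 50 gives 876/7 + (1/7)x − (1823/11 - (2/11)x) = 50, so x' = 279.
Then Pb = 1823/11 − (2/11)·279 = 115 and Ps = 876/7 + (1/7)·279 = 165.
The subsidy expands output by 279 − 125 = 154 past the efficient level; on those units the gap between marginal cost and willingness to pay runs from 0 up to 50.
DWL = ½ × 50 × 154 = 3850.

Deadweight loss = $3850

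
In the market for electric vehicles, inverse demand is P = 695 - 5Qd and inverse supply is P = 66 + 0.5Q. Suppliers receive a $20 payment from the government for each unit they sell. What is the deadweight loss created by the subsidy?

Deadweight loss = 400/11

Pre-subsidy: 695 - 5Q = 66 + 0.5Q gives Q* = 1258/11 and P* = 1355/11.
With the subsidy, sellers receive Ps = Pb + 20 for each unit, where Pb is the price buyers pay.
On the curves, Pb = 695 - 5Q and Ps = 66 + 0.5Q; the wedge Ps − Pb = 20 gives 66 + 0.5Q − (695 - 5Q) = 20, so Q' = 118.
Then Pb = 695 − 5·118 = 105 and Ps = 66 + 0.5·118 = 125.
The subsidy expands output by 118 − 1258/11 = 40/11 past the efficient level; on those units the gap between marginal cost and willingness to pay runs from 0 up to 20.
DWL = ½ × 20 × 40/11 = 400/11.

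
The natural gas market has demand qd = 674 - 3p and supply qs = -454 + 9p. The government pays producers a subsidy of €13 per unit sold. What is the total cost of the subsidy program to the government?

Government cost = €5476.25

Pre-subsidy: 674 - 3p = -454 + 9p gives p* = 94, q* = 392.
With the subsidy, sellers receive ps = pb + 13 for each unit, where pb is the price buyers pay.
Supply in terms of pb becomes qs = -454 + 9(pb + 13) = -337 + 9pb. Setting this equal to demand: 674 - 3pb = -337 + 9pb, so pb = 84.25.
Sellers receive ps = 84.25 + 13 = 97.25; q' = 674 − 3·84.25 = 421.25.
Government outlay = subsidy × quantity = 13 × 421.25 = 5476.25.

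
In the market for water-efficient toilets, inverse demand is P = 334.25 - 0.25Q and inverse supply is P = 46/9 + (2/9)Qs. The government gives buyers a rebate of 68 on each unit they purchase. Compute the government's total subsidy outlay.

Pre-subsidy: 334.25 - 0.25Q = 46/9 + (2/9)Q gives Q* = 697 and P* = 160.
With the rebate, buyers effectively pay Pb = Ps − 68, where Ps is the price sellers receive.
On the curves, Pb = 334.25 - 0.25Q and Ps = 46/9 + (2/9)Q; the wedge Ps − Pb = 68 gives 46/9 + (2/9)Q − (334.25 - 0.25Q) = 68, so Q' = 841.
Then Pb = 334.25 − 0.25·841 = 124 and Ps = 46/9 + (2/9)·841 = 192.
Government outlay = subsidy × quantity = 68 × 841 = 57188.

Government cost = 57188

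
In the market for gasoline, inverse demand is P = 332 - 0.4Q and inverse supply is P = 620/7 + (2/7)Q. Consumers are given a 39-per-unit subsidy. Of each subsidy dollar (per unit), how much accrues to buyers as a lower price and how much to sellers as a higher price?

Pre-subsidy: 332 - 0.4Q = 620/7 + (2/7)Q gives Q* = 355 and P* = 190.
With the rebate, buyers effectively pay Pb = Ps − 39, where Ps is the price sellers receive.
On the curves, Pb = 332 - 0.4Q and Ps = 620/7 + (2/7)Q; the wedge Ps − Pb = 39 gives 620/7 + (2/7)Q − (332 - 0.4Q) = 39, so Q' = 411.875.
Then Pb = 332 − 0.4·411.875 = 167.25 and Ps = 620/7 + (2/7)·411.875 = 206.25.
Buyers' price falls by P* − Pb = 190 − 167.25 = 22.75; sellers' price rises by Ps − P* = 206.25 − 190 = 16.25.

Buyers gain 22.75 per unit; sellers gain 16.25 per unit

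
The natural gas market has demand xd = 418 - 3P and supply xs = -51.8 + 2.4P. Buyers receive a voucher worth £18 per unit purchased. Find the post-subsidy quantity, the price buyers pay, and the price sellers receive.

x' = 181; buyers pay £79; sellers receive £97

Pre-subsidy: 418 - 3P = -51.8 + 2.4P gives P* = 87, x* = 157.
With the rebate, buyers effectively pay Pb = Ps − 18, where Ps is the price sellers receive.
Demand in terms of Ps becomes xd = 418 − 3(Ps − 18) = 472 - 3Ps. Setting this equal to supply: 472 - 3Ps = -51.8 + 2.4Ps, so Ps = 97.
Buyers pay Pb = 97 − 18 = 79; x' = -51.8 + 2.4·97 = 181.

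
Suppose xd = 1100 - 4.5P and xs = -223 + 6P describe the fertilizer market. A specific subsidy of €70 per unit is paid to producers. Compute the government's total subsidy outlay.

Pre-subsidy: 1100 - 4.5P = -223 + 6P gives P* = 126, x* = 533.
With the subsidy, sellers receive Ps = Pb + 70 for each unit, where Pb is the price buyers pay.
Supply in terms of Pb becomes xs = -223 + 6(Pb + 70) = 197 + 6Pb. Setting this equal to demand: 1100 - 4.5Pb = 197 + 6Pb, so Pb = 86.
Sellers receive Ps = 86 + 70 = 156; x' = 1100 − 4.5·86 = 713.
Government outlay = subsidy × quantity = 70 × 713 = 49910.

Government cost = €49910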